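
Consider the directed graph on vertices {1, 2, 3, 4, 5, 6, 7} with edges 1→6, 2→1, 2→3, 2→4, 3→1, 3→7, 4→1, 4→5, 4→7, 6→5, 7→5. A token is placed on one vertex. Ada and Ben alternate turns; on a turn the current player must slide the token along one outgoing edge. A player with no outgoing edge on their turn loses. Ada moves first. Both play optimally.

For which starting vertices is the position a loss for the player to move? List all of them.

Build the W/L table. Terminal = L. A non-terminal position is W if it has a move to some L; otherwise it is L.
Every edge goes from a vertex to one that appears earlier in the order 5, 6, 7, 1, 3, 4, 2, so processing vertices in that order labels each vertex after all of its successors.
5: no outgoing edge → L
6: can move to 5, which is L ⇒ W
7: can move to 5, which is L ⇒ W
1: the only move is to 6(W), a W ⇒ L
3: can move to 1, which is L ⇒ W
4: can move to 1, which is L ⇒ W
2: can move to 1, which is L ⇒ W
Reading off the rows marked L gives the requested list; there are 2 such vertices.

1, 5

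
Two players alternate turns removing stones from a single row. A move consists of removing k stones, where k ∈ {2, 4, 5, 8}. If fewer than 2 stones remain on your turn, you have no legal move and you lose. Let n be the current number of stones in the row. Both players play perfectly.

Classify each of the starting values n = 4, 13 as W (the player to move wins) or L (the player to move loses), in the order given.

Use the standard recursion: the mover loses at a terminal position; elsewhere, the mover wins exactly when some move hands the opponent an L position.
n=0: no move → L
n=1: no move → L
n=2: reaches L-position 0 → W
n=3: reaches L-position 1 → W
n=4: reaches L-position 0 → W
n=5: reaches L-position 1 → W
n=6: reaches L-position 1 → W
n=7: only reaches 5(W), 3(W), 2(W), all W → L
n=8: reaches L-position 0 → W
n=9: reaches L-position 7 → W
n=10: only reaches 8(W), 6(W), 5(W), 2(W), all W → L
n=11: reaches L-position 7 → W
n=12: reaches L-position 10 → W
n=13: only reaches 11(W), 9(W), 8(W), 5(W), all W → L

4: W, 13: L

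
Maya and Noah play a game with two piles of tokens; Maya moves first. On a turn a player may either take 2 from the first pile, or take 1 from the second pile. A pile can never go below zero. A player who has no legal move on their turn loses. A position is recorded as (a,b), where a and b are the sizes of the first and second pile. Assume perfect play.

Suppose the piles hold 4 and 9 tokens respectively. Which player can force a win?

Maya wins.

Work bottom-up. With no move the player to move loses. Otherwise the position is W if at least one move leads to an L position for the opponent, and L if every move leads to a W.
No move ever increases a pile, so every position that can arise here has a ≤ 4 and b ≤ 9; it is enough to label the cells with 0 ≤ a ≤ 4 and 0 ≤ b ≤ 9.
Every move lowers a or b (never raises either), so fill the grid row by row in increasing a, and left to right within a row: each cell's successors are then already labelled.
      b=0  b=1  b=2  b=3  b=4  b=5  b=6  b=7  b=8  b=9
a=0:    L    W    L    W    L    W    L    W    L    W
a=1:    L    W    L    W    L    W    L    W    L    W
a=2:    W    L    W    L    W    L    W    L    W    L
a=3:    W    L    W    L    W    L    W    L    W    L
a=4:    L    W    L    W    L    W    L    W    L    W
Cells with no legal move (terminal, hence L): (0,0), (1,0).
The remaining L cells, each justified by listing all of its moves:
(0,2): L (sole option (0,1)(W) is W)
(0,4): L (sole option (0,3)(W) is W)
(0,6): L (sole option (0,5)(W) is W)
(0,8): L (sole option (0,7)(W) is W)
(1,2): L (sole option (1,1)(W) is W)
(1,4): L (sole option (1,3)(W) is W)
(1,6): L (sole option (1,5)(W) is W)
(1,8): L (sole option (1,7)(W) is W)
(2,1): L (options (0,1)(W), (2,0)(W) are all W)
(2,3): L (options (0,3)(W), (2,2)(W) are all W)
(2,5): L (options (0,5)(W), (2,4)(W) are all W)
(2,7): L (options (0,7)(W), (2,6)(W) are all W)
(2,9): L (options (0,9)(W), (2,8)(W) are all W)
(3,1): L (options (1,1)(W), (3,0)(W) are all W)
(3,3): L (options (1,3)(W), (3,2)(W) are all W)
(3,5): L (options (1,5)(W), (3,4)(W) are all W)
(3,7): L (options (1,7)(W), (3,6)(W) are all W)
(3,9): L (options (1,9)(W), (3,8)(W) are all W)
(4,0): L (sole option (2,0)(W) is W)
(4,2): L (options (2,2)(W), (4,1)(W) are all W)
(4,4): L (options (2,4)(W), (4,3)(W) are all W)
(4,6): L (options (2,6)(W), (4,5)(W) are all W)
(4,8): L (options (2,8)(W), (4,7)(W) are all W)
Every other cell has at least one move into one of the L cells above, so it is W.
The starting position (4,9) is W: Maya should move to (2,9), handing over an L position.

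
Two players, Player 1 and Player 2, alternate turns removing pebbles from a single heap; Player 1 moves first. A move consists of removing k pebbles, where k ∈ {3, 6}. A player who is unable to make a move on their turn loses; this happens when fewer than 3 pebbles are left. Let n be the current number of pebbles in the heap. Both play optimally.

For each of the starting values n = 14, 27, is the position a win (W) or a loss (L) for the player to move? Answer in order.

14: W, 27: L

Classify positions by backward induction: terminal positions (no move available) are L. From any other position, the mover wins iff some move reaches an L.
n=0: no move → L
n=1: no move → L
n=2: no move → L
n=3: reaches L-position 0 → W
n=4: reaches L-position 1 → W
n=5: reaches L-position 2 → W
n=6: reaches L-position 0 → W
n=7: reaches L-position 1 → W
n=8: reaches L-position 2 → W
n=9: only reaches 6(W), 3(W), all W → L
n=10: only reaches 7(W), 4(W), all W → L
n=11: only reaches 8(W), 5(W), all W → L
n=12: reaches L-position 9 → W
n=13: reaches L-position 10 → W
n=14: reaches L-position 11 → W
n=15: reaches L-position 9 → W
n=16: reaches L-position 10 → W
n=17: reaches L-position 11 → W
n=18: only reaches 15(W), 12(W), all W → L
n=19: only reaches 16(W), 13(W), all W → L
n=20: only reaches 17(W), 14(W), all W → L
n=21: reaches L-position 18 → W
n=22: reaches L-position 19 → W
n=23: reaches L-position 20 → W
n=24: reaches L-position 18 → W
n=25: reaches L-position 19 → W
n=26: reaches L-position 20 → W
n=27: only reaches 24(W), 21(W), all W → L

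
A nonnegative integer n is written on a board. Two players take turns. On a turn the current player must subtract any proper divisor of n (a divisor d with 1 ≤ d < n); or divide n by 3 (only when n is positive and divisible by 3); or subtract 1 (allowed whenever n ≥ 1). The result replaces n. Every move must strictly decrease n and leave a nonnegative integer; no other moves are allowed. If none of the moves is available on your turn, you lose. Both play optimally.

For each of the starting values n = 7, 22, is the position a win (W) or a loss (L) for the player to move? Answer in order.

7: L, 22: W

Compute win/loss labels from the base case upward. A position with no move is L. Any other position is W if it can reach an L in one move, else L.
n=0: no move → L
n=1: can move to 0, which is L ⇒ W
n=2: the only move is to 1(W), a W ⇒ L
n=3: can move to 2, which is L ⇒ W
n=4: can move to 2, which is L ⇒ W
n=5: the only move is to 4(W), a W ⇒ L
n=6: can move to 2, which is L ⇒ W
n=7: the only move is to 6(W), a W ⇒ L
n=8: can move to 7, which is L ⇒ W
n=9: moves to 3(W), 6(W), 8(W); every one is W ⇒ L
n=10: can move to 5, which is L ⇒ W
n=11: the only move is to 10(W), a W ⇒ L
n=12: can move to 9, which is L ⇒ W
n=13: the only move is to 12(W), a W ⇒ L
n=14: can move to 7, which is L ⇒ W
n=15: can move to 5, which is L ⇒ W
n=16: moves to 8(W), 12(W), 14(W), 15(W); every one is W ⇒ L
n=17: can move to 16, which is L ⇒ W
n=18: can move to 9, which is L ⇒ W
n=19: the only move is to 18(W), a W ⇒ L
n=20: can move to 16, which is L ⇒ W
n=21: can move to 7, which is L ⇒ W
n=22: can move to 11, which is L ⇒ W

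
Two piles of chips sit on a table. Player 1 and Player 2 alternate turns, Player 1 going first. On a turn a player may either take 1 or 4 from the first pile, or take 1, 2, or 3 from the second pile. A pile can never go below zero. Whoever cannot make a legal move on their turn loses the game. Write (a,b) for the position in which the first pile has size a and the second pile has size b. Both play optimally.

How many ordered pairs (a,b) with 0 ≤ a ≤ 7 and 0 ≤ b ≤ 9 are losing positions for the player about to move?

Work bottom-up. With no move the player to move loses. Otherwise the position is W if at least one move leads to an L position for the opponent, and L if every move leads to a W.
Every move lowers a or b (never raises either), so fill the grid row by row in increasing a, and left to right within a row: each cell's successors are then already labelled.
      b=0  b=1  b=2  b=3  b=4  b=5  b=6  b=7  b=8  b=9
a=0:    L    W    W    W    L    W    W    W    L    W
a=1:    W    L    W    W    W    L    W    W    W    L
a=2:    L    W    W    W    L    W    W    W    L    W
a=3:    W    L    W    W    W    L    W    W    W    L
a=4:    W    W    L    W    W    W    L    W    W    W
a=5:    L    W    W    W    L    W    W    W    L    W
a=6:    W    L    W    W    W    L    W    W    W    L
a=7:    L    W    W    W    L    W    W    W    L    W
Cells with no legal move (terminal, hence L): (0,0).
The remaining L cells, each justified by listing all of its moves:
(0,4): →(0,3)(W), (0,2)(W), (0,1)(W) — all W, so L
(0,8): →(0,7)(W), (0,6)(W), (0,5)(W) — all W, so L
(1,1): →(0,1)(W), (1,0)(W) — all W, so L
(1,5): →(0,5)(W), (1,4)(W), (1,3)(W), (1,2)(W) — all W, so L
(1,9): →(0,9)(W), (1,8)(W), (1,7)(W), (1,6)(W) — all W, so L
(2,0): →(1,0)(W) only, which is W, so L
(2,4): →(1,4)(W), (2,3)(W), (2,2)(W), (2,1)(W) — all W, so L
(2,8): →(1,8)(W), (2,7)(W), (2,6)(W), (2,5)(W) — all W, so L
(3,1): →(2,1)(W), (3,0)(W) — all W, so L
(3,5): →(2,5)(W), (3,4)(W), (3,3)(W), (3,2)(W) — all W, so L
(3,9): →(2,9)(W), (3,8)(W), (3,7)(W), (3,6)(W) — all W, so L
(4,2): →(3,2)(W), (0,2)(W), (4,1)(W), (4,0)(W) — all W, so L
(4,6): →(3,6)(W), (0,6)(W), (4,5)(W), (4,4)(W), (4,3)(W) — all W, so L
(5,0): →(4,0)(W), (1,0)(W) — all W, so L
(5,4): →(4,4)(W), (1,4)(W), (5,3)(W), (5,2)(W), (5,1)(W) — all W, so L
(5,8): →(4,8)(W), (1,8)(W), (5,7)(W), (5,6)(W), (5,5)(W) — all W, so L
(6,1): →(5,1)(W), (2,1)(W), (6,0)(W) — all W, so L
(6,5): →(5,5)(W), (2,5)(W), (6,4)(W), (6,3)(W), (6,2)(W) — all W, so L
(6,9): →(5,9)(W), (2,9)(W), (6,8)(W), (6,7)(W), (6,6)(W) — all W, so L
(7,0): →(6,0)(W), (3,0)(W) — all W, so L
(7,4): →(6,4)(W), (3,4)(W), (7,3)(W), (7,2)(W), (7,1)(W) — all W, so L
(7,8): →(6,8)(W), (3,8)(W), (7,7)(W), (7,6)(W), (7,5)(W) — all W, so L
Every other cell has at least one move into one of the L cells above, so it is W.
L cells per row: a=0: 3, a=1: 3, a=2: 3, a=3: 3, a=4: 2, a=5: 3, a=6: 3, a=7: 3; total 23.

23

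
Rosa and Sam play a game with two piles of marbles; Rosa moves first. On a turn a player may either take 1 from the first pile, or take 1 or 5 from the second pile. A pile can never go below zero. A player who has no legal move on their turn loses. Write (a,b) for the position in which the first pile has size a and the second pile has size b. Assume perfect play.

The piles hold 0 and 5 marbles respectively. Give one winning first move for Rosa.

Move to (0,4).

Label each position W (a win for the player to move) or L (a loss). A position with no legal move is L; any other position is W exactly when some move reaches an L, and L when every move reaches a W.
No move ever increases a pile, so every position that can arise here has a ≤ 0 and b ≤ 5; it is enough to label the cells with 0 ≤ a ≤ 0 and 0 ≤ b ≤ 5.
Every move lowers a or b (never raises either), so fill the grid row by row in increasing a, and left to right within a row: each cell's successors are then already labelled.
      b=0  b=1  b=2  b=3  b=4  b=5
a=0:    L    W    L    W    L    W
Cells with no legal move (terminal, hence L): (0,0).
The remaining L cells, each justified by listing all of its moves:
(0,2): the only move is to (0,1)(W), a W ⇒ L
(0,4): the only move is to (0,3)(W), a W ⇒ L
Every other cell has at least one move into one of the L cells above, so it is W.
From (0,5), the L positions reachable in one move are: (0,4), (0,0). Any move reaching one of these is winning.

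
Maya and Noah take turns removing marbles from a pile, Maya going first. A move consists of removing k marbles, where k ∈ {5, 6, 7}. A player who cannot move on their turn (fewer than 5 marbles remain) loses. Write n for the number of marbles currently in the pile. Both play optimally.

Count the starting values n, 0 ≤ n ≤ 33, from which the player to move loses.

Use the standard recursion: the mover loses at a terminal position; elsewhere, the mover wins exactly when some move hands the opponent an L position.
n=0: no move → L
n=1: no move → L
n=2: no move → L
n=3: no move → L
n=4: no move → L
n=5: reaches L-position 0 → W
n=6: reaches L-position 1 → W
n=7: reaches L-position 2 → W
n=8: reaches L-position 3 → W
n=9: reaches L-position 4 → W
n=10: reaches L-position 4 → W
n=11: reaches L-position 4 → W
n=12: only reaches 7(W), 6(W), 5(W), all W → L
n=13: only reaches 8(W), 7(W), 6(W), all W → L
n=14: only reaches 9(W), 8(W), 7(W), all W → L
n=15: only reaches 10(W), 9(W), 8(W), all W → L
n=16: only reaches 11(W), 10(W), 9(W), all W → L
n=17: reaches L-position 12 → W
n=18: reaches L-position 13 → W
n=19: reaches L-position 14 → W
n=20: reaches L-position 15 → W
n=21: reaches L-position 16 → W
n=22: reaches L-position 16 → W
n=23: reaches L-position 16 → W
n=24: only reaches 19(W), 18(W), 17(W), all W → L
n=25: only reaches 20(W), 19(W), 18(W), all W → L
n=26: only reaches 21(W), 20(W), 19(W), all W → L
n=27: only reaches 22(W), 21(W), 20(W), all W → L
n=28: only reaches 23(W), 22(W), 21(W), all W → L
n=29: reaches L-position 24 → W
n=30: reaches L-position 25 → W
n=31: reaches L-position 26 → W
n=32: reaches L-position 27 → W
n=33: reaches L-position 28 → W
L entries with 0 ≤ n ≤ 33: n = 0, 1, 2, 3, 4, 12, 13, 14, 15, 16, 24, 25, 26, 27, 28; that makes 15.

15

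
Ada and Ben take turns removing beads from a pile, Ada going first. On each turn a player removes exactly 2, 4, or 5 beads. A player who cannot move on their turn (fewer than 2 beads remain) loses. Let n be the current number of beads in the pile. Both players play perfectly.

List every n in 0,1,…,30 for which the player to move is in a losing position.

Label each position W (a win for the player to move) or L (a loss). A position with no legal move is L; any other position is W exactly when some move reaches an L, and L when every move reaches a W.
n=0: no move → L
n=1: no move → L
n=2: reaches L-position 0 → W
n=3: reaches L-position 1 → W
n=4: reaches L-position 0 → W
n=5: reaches L-position 1 → W
n=6: reaches L-position 1 → W
n=7: only reaches 5(W), 3(W), 2(W), all W → L
n=8: only reaches 6(W), 4(W), 3(W), all W → L
n=9: reaches L-position 7 → W
n=10: reaches L-position 8 → W
n=11: reaches L-position 7 → W
n=12: reaches L-position 8 → W
n=13: reaches L-position 8 → W
n=14: only reaches 12(W), 10(W), 9(W), all W → L
n=15: only reaches 13(W), 11(W), 10(W), all W → L
n=16: reaches L-position 14 → W
n=17: reaches L-position 15 → W
n=18: reaches L-position 14 → W
n=19: reaches L-position 15 → W
n=20: reaches L-position 15 → W
n=21: only reaches 19(W), 17(W), 16(W), all W → L
n=22: only reaches 20(W), 18(W), 17(W), all W → L
n=23: reaches L-position 21 → W
n=24: reaches L-position 22 → W
n=25: reaches L-position 21 → W
n=26: reaches L-position 22 → W
n=27: reaches L-position 22 → W
n=28: only reaches 26(W), 24(W), 23(W), all W → L
n=29: only reaches 27(W), 25(W), 24(W), all W → L
n=30: reaches L-position 28 → W
Reading off the rows marked L gives the requested list; there are 10 such values of n.

0, 1, 7, 8, 14, 15, 21, 22, 28, 29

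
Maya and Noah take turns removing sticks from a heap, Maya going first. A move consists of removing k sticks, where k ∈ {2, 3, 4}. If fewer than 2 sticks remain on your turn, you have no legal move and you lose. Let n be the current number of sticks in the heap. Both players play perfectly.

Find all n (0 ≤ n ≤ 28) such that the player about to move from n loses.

0, 1, 6, 7, 12, 13, 18, 19, 24, 25

Classify positions by backward induction: terminal positions (no move available) are L. From any other position, the mover wins iff some move reaches an L.
n=0: no move → L
n=1: no move → L
n=2: →0(L), so W
n=3: →1(L), so W
n=4: →1(L), so W
n=5: →1(L), so W
n=6: →4(W), 3(W), 2(W) — all W, so L
n=7: →5(W), 4(W), 3(W) — all W, so L
n=8: →6(L), so W
n=9: →7(L), so W
n=10: →7(L), so W
n=11: →7(L), so W
n=12: →10(W), 9(W), 8(W) — all W, so L
n=13: →11(W), 10(W), 9(W) — all W, so L
n=14: →12(L), so W
n=15: →13(L), so W
n=16: →13(L), so W
n=17: →13(L), so W
n=18: →16(W), 15(W), 14(W) — all W, so L
n=19: →17(W), 16(W), 15(W) — all W, so L
n=20: →18(L), so W
n=21: →19(L), so W
n=22: →19(L), so W
n=23: →19(L), so W
n=24: →22(W), 21(W), 20(W) — all W, so L
n=25: →23(W), 22(W), 21(W) — all W, so L
n=26: →24(L), so W
n=27: →25(L), so W
n=28: →25(L), so W
Reading off the rows marked L gives the requested list; there are 10 such values of n.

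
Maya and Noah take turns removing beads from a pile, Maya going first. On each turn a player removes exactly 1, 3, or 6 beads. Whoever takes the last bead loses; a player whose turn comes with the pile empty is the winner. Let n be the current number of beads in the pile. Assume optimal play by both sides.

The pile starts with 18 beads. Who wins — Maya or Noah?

Build the W/L table. Terminal = W. A non-terminal position is W if it has a move to some L; otherwise it is L.
n=0: no move; the opponent has just taken the last bead and therefore loses → W
n=1: →0(W) only, which is W, so L
n=2: →1(L), so W
n=3: →2(W), 0(W) — all W, so L
n=4: →3(L), so W
n=5: →4(W), 2(W) — all W, so L
n=6: →5(L), so W
n=7: →1(L), so W
n=8: →5(L), so W
n=9: →3(L), so W
n=10: →9(W), 7(W), 4(W) — all W, so L
n=11: →10(L), so W
n=12: →11(W), 9(W), 6(W) — all W, so L
n=13: →12(L), so W
n=14: →13(W), 11(W), 8(W) — all W, so L
n=15: →14(L), so W
n=16: →10(L), so W
n=17: →14(L), so W
n=18: →12(L), so W
The starting position 18 is W: Maya should remove 6, leaving 12, handing over an L position.

Maya wins.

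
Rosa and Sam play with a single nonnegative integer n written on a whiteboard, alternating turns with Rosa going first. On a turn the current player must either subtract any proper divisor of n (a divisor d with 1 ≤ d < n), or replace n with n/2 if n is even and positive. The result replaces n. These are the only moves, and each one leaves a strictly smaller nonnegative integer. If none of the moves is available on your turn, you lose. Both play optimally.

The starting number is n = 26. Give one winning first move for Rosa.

Compute win/loss labels from the base case upward. A position with no move is L. Any other position is W if it can reach an L in one move, else L.
n=0: no move → L
n=1: no move → L
n=2: W (go to 1, an L position)
n=3: L (sole option 2(W) is W)
n=4: W (go to 3, an L position)
n=5: L (sole option 4(W) is W)
n=6: W (go to 3, an L position)
n=7: L (sole option 6(W) is W)
n=8: W (go to 7, an L position)
n=9: L (options 6(W), 8(W) are all W)
n=10: W (go to 5, an L position)
n=11: L (sole option 10(W) is W)
n=12: W (go to 9, an L position)
n=13: L (sole option 12(W) is W)
n=14: W (go to 7, an L position)
n=15: L (options 10(W), 12(W), 14(W) are all W)
n=16: W (go to 15, an L position)
n=17: L (sole option 16(W) is W)
n=18: W (go to 9, an L position)
n=19: L (sole option 18(W) is W)
n=20: W (go to 15, an L position)
n=21: L (options 14(W), 18(W), 20(W) are all W)
n=22: W (go to 11, an L position)
n=23: L (sole option 22(W) is W)
n=24: W (go to 21, an L position)
n=25: L (options 20(W), 24(W) are all W)
n=26: W (go to 13, an L position)
From 26, the L positions reachable in one move are: 13, 25. Any move reaching one of these is winning.

Move to 13.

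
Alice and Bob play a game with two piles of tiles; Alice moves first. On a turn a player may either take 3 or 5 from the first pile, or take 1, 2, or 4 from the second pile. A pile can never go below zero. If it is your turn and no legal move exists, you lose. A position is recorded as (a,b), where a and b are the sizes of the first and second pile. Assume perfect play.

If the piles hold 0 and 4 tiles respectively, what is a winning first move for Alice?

Move to (0,3).

Label each position W (a win for the player to move) or L (a loss). A position with no legal move is L; any other position is W exactly when some move reaches an L, and L when every move reaches a W.
No move ever increases a pile, so every position that can arise here has a ≤ 0 and b ≤ 4; it is enough to label the cells with 0 ≤ a ≤ 0 and 0 ≤ b ≤ 4.
Every move lowers a or b (never raises either), so fill the grid row by row in increasing a, and left to right within a row: each cell's successors are then already labelled.
      b=0  b=1  b=2  b=3  b=4
a=0:    L    W    W    L    W
Cells with no legal move (terminal, hence L): (0,0).
The remaining L cells, each justified by listing all of its moves:
(0,3): only reaches (0,2)(W), (0,1)(W), all W → L
Every other cell has at least one move into one of the L cells above, so it is W.
From (0,4), the L positions reachable in one move are: (0,3), (0,0). Any move reaching one of these is winning.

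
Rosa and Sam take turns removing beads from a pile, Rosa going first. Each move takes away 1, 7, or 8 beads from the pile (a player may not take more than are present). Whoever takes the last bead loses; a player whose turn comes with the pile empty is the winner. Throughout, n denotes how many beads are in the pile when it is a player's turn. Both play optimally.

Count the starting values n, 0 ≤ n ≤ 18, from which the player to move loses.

6

Label each position W (a win for the player to move) or L (a loss). A position with no legal move is W; any other position is W exactly when some move reaches an L, and L when every move reaches a W.
n=0: no move; the opponent has just taken the last bead and therefore loses → W
n=1: only reaches 0(W), which is W → L
n=2: reaches L-position 1 → W
n=3: only reaches 2(W), which is W → L
n=4: reaches L-position 3 → W
n=5: only reaches 4(W), which is W → L
n=6: reaches L-position 5 → W
n=7: only reaches 6(W), 0(W), all W → L
n=8: reaches L-position 7 → W
n=9: reaches L-position 1 → W
n=10: reaches L-position 3 → W
n=11: reaches L-position 3 → W
n=12: reaches L-position 5 → W
n=13: reaches L-position 5 → W
n=14: reaches L-position 7 → W
n=15: reaches L-position 7 → W
n=16: only reaches 15(W), 9(W), 8(W), all W → L
n=17: reaches L-position 16 → W
n=18: only reaches 17(W), 11(W), 10(W), all W → L
L entries with 0 ≤ n ≤ 18: n = 1, 3, 5, 7, 16, 18; that makes 6.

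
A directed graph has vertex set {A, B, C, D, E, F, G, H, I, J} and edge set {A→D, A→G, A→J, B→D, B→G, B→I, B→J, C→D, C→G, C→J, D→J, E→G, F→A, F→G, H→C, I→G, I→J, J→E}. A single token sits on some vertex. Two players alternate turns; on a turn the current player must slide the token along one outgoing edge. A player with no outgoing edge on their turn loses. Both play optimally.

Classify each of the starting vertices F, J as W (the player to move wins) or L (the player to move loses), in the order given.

F: W, J: L

Compute win/loss labels from the base case upward. A position with no move is L. Any other position is W if it can reach an L in one move, else L.
Every edge goes from a vertex to one that appears earlier in the order G, E, J, I, D, A, C, B, H, F, so processing vertices in that order labels each vertex after all of its successors.
G: no outgoing edge → L
E: W (go to G, an L position)
J: L (sole option E(W) is W)
I: W (go to J, an L position)
D: W (go to J, an L position)
A: W (go to J, an L position)
C: W (go to J, an L position)
B: W (go to J, an L position)
H: L (sole option C(W) is W)
F: W (go to G, an L position)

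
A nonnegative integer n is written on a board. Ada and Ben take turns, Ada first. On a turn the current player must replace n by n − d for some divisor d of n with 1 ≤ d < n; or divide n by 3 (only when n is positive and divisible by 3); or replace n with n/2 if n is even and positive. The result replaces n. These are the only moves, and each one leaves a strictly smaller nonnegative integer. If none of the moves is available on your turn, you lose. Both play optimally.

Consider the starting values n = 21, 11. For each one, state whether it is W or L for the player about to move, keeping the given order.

Build the W/L table. Terminal = L. A non-terminal position is W if it has a move to some L; otherwise it is L.
n=0: no move → L
n=1: no move → L
n=2: can move to 1, which is L ⇒ W
n=3: can move to 1, which is L ⇒ W
n=4: moves to 2(W), 3(W); every one is W ⇒ L
n=5: can move to 4, which is L ⇒ W
n=6: can move to 4, which is L ⇒ W
n=7: the only move is to 6(W), a W ⇒ L
n=8: can move to 4, which is L ⇒ W
n=9: moves to 3(W), 6(W), 8(W); every one is W ⇒ L
n=10: can move to 9, which is L ⇒ W
n=11: the only move is to 10(W), a W ⇒ L
n=12: can move to 4, which is L ⇒ W
n=13: the only move is to 12(W), a W ⇒ L
n=14: can move to 7, which is L ⇒ W
n=15: moves to 5(W), 10(W), 12(W), 14(W); every one is W ⇒ L
n=16: can move to 15, which is L ⇒ W
n=17: the only move is to 16(W), a W ⇒ L
n=18: can move to 9, which is L ⇒ W
n=19: the only move is to 18(W), a W ⇒ L
n=20: can move to 15, which is L ⇒ W
n=21: can move to 7, which is L ⇒ W

21: W, 11: L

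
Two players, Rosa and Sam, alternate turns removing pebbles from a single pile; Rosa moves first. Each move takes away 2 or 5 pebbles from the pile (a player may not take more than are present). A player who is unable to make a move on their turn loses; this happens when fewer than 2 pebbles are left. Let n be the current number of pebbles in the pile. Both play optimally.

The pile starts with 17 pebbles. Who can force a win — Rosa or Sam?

Rosa wins.

Work bottom-up. With no move the player to move loses. Otherwise the position is W if at least one move leads to an L position for the opponent, and L if every move leads to a W.
n=0: no move → L
n=1: no move → L
n=2: can move to 0, which is L ⇒ W
n=3: can move to 1, which is L ⇒ W
n=4: the only move is to 2(W), a W ⇒ L
n=5: can move to 0, which is L ⇒ W
n=6: can move to 4, which is L ⇒ W
n=7: moves to 5(W), 2(W); every one is W ⇒ L
n=8: moves to 6(W), 3(W); every one is W ⇒ L
n=9: can move to 7, which is L ⇒ W
n=10: can move to 8, which is L ⇒ W
n=11: moves to 9(W), 6(W); every one is W ⇒ L
n=12: can move to 7, which is L ⇒ W
n=13: can move to 11, which is L ⇒ W
n=14: moves to 12(W), 9(W); every one is W ⇒ L
n=15: moves to 13(W), 10(W); every one is W ⇒ L
n=16: can move to 14, which is L ⇒ W
n=17: can move to 15, which is L ⇒ W
The starting position 17 is W: Rosa should remove 2, leaving 15, handing over an L position.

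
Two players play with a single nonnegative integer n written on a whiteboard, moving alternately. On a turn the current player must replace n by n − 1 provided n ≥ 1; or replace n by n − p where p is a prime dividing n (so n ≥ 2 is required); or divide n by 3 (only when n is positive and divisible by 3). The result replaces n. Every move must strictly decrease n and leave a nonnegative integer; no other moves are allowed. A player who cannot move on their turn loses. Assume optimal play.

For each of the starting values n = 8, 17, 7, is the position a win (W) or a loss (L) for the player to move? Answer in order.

Build the W/L table. Terminal = L. A non-terminal position is W if it has a move to some L; otherwise it is L.
n=0: no move → L
n=1: →0(L), so W
n=2: →0(L), so W
n=3: →0(L), so W
n=4: →2(W), 3(W) — all W, so L
n=5: →0(L), so W
n=6: →4(L), so W
n=7: →0(L), so W
n=8: →6(W), 7(W) — all W, so L
n=9: →8(L), so W
n=10: →8(L), so W
n=11: →0(L), so W
n=12: →4(L), so W
n=13: →0(L), so W
n=14: →7(W), 12(W), 13(W) — all W, so L
n=15: →14(L), so W
n=16: →14(L), so W
n=17: →0(L), so W

8: L, 17: W, 7: W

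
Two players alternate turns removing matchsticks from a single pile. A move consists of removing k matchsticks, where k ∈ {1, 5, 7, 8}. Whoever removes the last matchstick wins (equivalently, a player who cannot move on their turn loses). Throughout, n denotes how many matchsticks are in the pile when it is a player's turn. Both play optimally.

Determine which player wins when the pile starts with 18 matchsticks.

Label each position W (a win for the player to move) or L (a loss). A position with no legal move is L; any other position is W exactly when some move reaches an L, and L when every move reaches a W.
n=0: no move → L
n=1: →0(L), so W
n=2: →1(W) only, which is W, so L
n=3: →2(L), so W
n=4: →3(W) only, which is W, so L
n=5: →4(L), so W
n=6: →5(W), 1(W) — all W, so L
n=7: →6(L), so W
n=8: →0(L), so W
n=9: →4(L), so W
n=10: →2(L), so W
n=11: →6(L), so W
n=12: →4(L), so W
n=13: →6(L), so W
n=14: →6(L), so W
n=15: →14(W), 10(W), 8(W), 7(W) — all W, so L
n=16: →15(L), so W
n=17: →16(W), 12(W), 10(W), 9(W) — all W, so L
n=18: →17(L), so W
The starting position 18 is W: the player to move should remove 1, leaving 17, handing over an L position.

The first player wins.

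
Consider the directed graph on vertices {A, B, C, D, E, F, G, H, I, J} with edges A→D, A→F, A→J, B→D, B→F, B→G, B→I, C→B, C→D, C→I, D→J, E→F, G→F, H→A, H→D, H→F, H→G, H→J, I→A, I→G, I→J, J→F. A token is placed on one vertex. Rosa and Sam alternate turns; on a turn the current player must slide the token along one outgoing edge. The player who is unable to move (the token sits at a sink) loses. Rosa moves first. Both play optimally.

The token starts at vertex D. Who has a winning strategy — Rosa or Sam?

Build the W/L table. Terminal = L. A non-terminal position is W if it has a move to some L; otherwise it is L.
Every edge goes from a vertex to one that appears earlier in the order F, J, D, A, G, I, B, E, C, H, so processing vertices in that order labels each vertex after all of its successors.
F: no outgoing edge → L
J: W (go to F, an L position)
D: L (sole option J(W) is W)
A: W (go to D, an L position)
G: W (go to F, an L position)
I: L (options G(W), A(W), J(W) are all W)
B: W (go to I, an L position)
E: W (go to F, an L position)
C: W (go to I, an L position)
H: W (go to D, an L position)
Every move from D reaches a W position, so the mover loses.

Sam wins.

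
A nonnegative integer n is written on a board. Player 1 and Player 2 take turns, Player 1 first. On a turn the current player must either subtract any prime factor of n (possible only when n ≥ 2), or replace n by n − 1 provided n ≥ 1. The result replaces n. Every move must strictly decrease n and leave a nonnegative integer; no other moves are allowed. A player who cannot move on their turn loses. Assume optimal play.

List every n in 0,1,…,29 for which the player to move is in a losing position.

Positions with no move are L. A position that does have a move is losing for the player to move precisely when every available move leads to a winning position for the opponent. Fill in the labels:
n=0: no move → L
n=1: can move to 0, which is L ⇒ W
n=2: can move to 0, which is L ⇒ W
n=3: can move to 0, which is L ⇒ W
n=4: moves to 2(W), 3(W); every one is W ⇒ L
n=5: can move to 0, which is L ⇒ W
n=6: can move to 4, which is L ⇒ W
n=7: can move to 0, which is L ⇒ W
n=8: moves to 6(W), 7(W); every one is W ⇒ L
n=9: can move to 8, which is L ⇒ W
n=10: can move to 8, which is L ⇒ W
n=11: can move to 0, which is L ⇒ W
n=12: moves to 9(W), 10(W), 11(W); every one is W ⇒ L
n=13: can move to 0, which is L ⇒ W
n=14: can move to 12, which is L ⇒ W
n=15: can move to 12, which is L ⇒ W
n=16: moves to 14(W), 15(W); every one is W ⇒ L
n=17: can move to 0, which is L ⇒ W
n=18: can move to 16, which is L ⇒ W
n=19: can move to 0, which is L ⇒ W
n=20: moves to 15(W), 18(W), 19(W); every one is W ⇒ L
n=21: can move to 20, which is L ⇒ W
n=22: can move to 20, which is L ⇒ W
n=23: can move to 0, which is L ⇒ W
n=24: moves to 21(W), 22(W), 23(W); every one is W ⇒ L
n=25: can move to 20, which is L ⇒ W
n=26: can move to 24, which is L ⇒ W
n=27: can move to 24, which is L ⇒ W
n=28: moves to 21(W), 26(W), 27(W); every one is W ⇒ L
n=29: can move to 0, which is L ⇒ W
Reading off the rows marked L gives the requested list; there are 8 such values of n.

0, 4, 8, 12, 16, 20, 24, 28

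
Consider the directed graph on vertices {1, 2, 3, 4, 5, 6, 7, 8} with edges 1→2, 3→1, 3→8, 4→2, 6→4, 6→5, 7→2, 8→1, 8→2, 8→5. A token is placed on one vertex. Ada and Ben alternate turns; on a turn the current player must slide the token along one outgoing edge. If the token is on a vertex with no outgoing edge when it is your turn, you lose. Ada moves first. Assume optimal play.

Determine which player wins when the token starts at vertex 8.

Ada wins.

Compute win/loss labels from the base case upward. A position with no move is L. Any other position is W if it can reach an L in one move, else L.
Every edge goes from a vertex to one that appears earlier in the order 2, 5, 1, 8, 4, 6, 3, 7, so processing vertices in that order labels each vertex after all of its successors.
2: no outgoing edge → L
5: no outgoing edge → L
1: reaches L-position 2 → W
8: reaches L-position 5 → W
4: reaches L-position 2 → W
6: reaches L-position 5 → W
3: only reaches 8(W), 1(W), all W → L
7: reaches L-position 2 → W
From 8 Ada can move to 5, reaching an L position.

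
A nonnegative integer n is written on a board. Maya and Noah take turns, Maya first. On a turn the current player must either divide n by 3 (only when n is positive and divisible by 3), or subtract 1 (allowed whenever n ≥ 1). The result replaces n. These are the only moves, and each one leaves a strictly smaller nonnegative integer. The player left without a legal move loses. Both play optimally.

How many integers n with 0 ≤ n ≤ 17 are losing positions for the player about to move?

Positions with no move are L. A position that does have a move is losing for the player to move precisely when every available move leads to a winning position for the opponent. Fill in the labels:
n=0: no move → L
n=1: →0(L), so W
n=2: →1(W) only, which is W, so L
n=3: →2(L), so W
n=4: →3(W) only, which is W, so L
n=5: →4(L), so W
n=6: →2(L), so W
n=7: →6(W) only, which is W, so L
n=8: →7(L), so W
n=9: →3(W), 8(W) — all W, so L
n=10: →9(L), so W
n=11: →10(W) only, which is W, so L
n=12: →4(L), so W
n=13: →12(W) only, which is W, so L
n=14: →13(L), so W
n=15: →5(W), 14(W) — all W, so L
n=16: →15(L), so W
n=17: →16(W) only, which is W, so L
L entries with 0 ≤ n ≤ 17: n = 0, 2, 4, 7, 9, 11, 13, 15, 17; that makes 9.

9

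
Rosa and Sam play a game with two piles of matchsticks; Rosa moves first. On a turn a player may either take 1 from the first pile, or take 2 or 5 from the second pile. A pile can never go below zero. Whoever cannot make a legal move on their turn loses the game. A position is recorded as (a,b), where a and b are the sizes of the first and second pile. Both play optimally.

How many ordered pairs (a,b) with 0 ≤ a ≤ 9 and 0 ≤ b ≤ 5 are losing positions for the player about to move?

25

Compute win/loss labels from the base case upward. A position with no move is L. Any other position is W if it can reach an L in one move, else L.
Every move lowers a or b (never raises either), so fill the grid row by row in increasing a, and left to right within a row: each cell's successors are then already labelled.
      b=0  b=1  b=2  b=3  b=4  b=5
a=0:    L    L    W    W    L    W
a=1:    W    W    L    L    W    W
a=2:    L    L    W    W    L    W
a=3:    W    W    L    L    W    W
a=4:    L    L    W    W    L    W
a=5:    W    W    L    L    W    W
a=6:    L    L    W    W    L    W
a=7:    W    W    L    L    W    W
a=8:    L    L    W    W    L    W
a=9:    W    W    L    L    W    W
Cells with no legal move (terminal, hence L): (0,0), (0,1).
The remaining L cells, each justified by listing all of its moves:
(0,4): L (sole option (0,2)(W) is W)
(1,2): L (options (0,2)(W), (1,0)(W) are all W)
(1,3): L (options (0,3)(W), (1,1)(W) are all W)
(2,0): L (sole option (1,0)(W) is W)
(2,1): L (sole option (1,1)(W) is W)
(2,4): L (options (1,4)(W), (2,2)(W) are all W)
(3,2): L (options (2,2)(W), (3,0)(W) are all W)
(3,3): L (options (2,3)(W), (3,1)(W) are all W)
(4,0): L (sole option (3,0)(W) is W)
(4,1): L (sole option (3,1)(W) is W)
(4,4): L (options (3,4)(W), (4,2)(W) are all W)
(5,2): L (options (4,2)(W), (5,0)(W) are all W)
(5,3): L (options (4,3)(W), (5,1)(W) are all W)
(6,0): L (sole option (5,0)(W) is W)
(6,1): L (sole option (5,1)(W) is W)
(6,4): L (options (5,4)(W), (6,2)(W) are all W)
(7,2): L (options (6,2)(W), (7,0)(W) are all W)
(7,3): L (options (6,3)(W), (7,1)(W) are all W)
(8,0): L (sole option (7,0)(W) is W)
(8,1): L (sole option (7,1)(W) is W)
(8,4): L (options (7,4)(W), (8,2)(W) are all W)
(9,2): L (options (8,2)(W), (9,0)(W) are all W)
(9,3): L (options (8,3)(W), (9,1)(W) are all W)
Every other cell has at least one move into one of the L cells above, so it is W.
L cells per row: a=0: 3, a=1: 2, a=2: 3, a=3: 2, a=4: 3, a=5: 2, a=6: 3, a=7: 2, a=8: 3, a=9: 2; total 25.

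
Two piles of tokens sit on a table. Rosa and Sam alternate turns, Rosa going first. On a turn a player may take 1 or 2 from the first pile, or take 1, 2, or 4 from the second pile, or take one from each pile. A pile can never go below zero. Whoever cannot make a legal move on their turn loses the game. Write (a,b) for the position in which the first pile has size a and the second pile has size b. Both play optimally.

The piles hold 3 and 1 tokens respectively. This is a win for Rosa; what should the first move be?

Compute win/loss labels from the base case upward. A position with no move is L. Any other position is W if it can reach an L in one move, else L.
No move ever increases a pile, so every position that can arise here has a ≤ 3 and b ≤ 1; it is enough to label the cells with 0 ≤ a ≤ 3 and 0 ≤ b ≤ 1.
Every move lowers a or b (never raises either), so fill the grid row by row in increasing a, and left to right within a row: each cell's successors are then already labelled.
      b=0  b=1
a=0:    L    W
a=1:    W    W
a=2:    W    L
a=3:    L    W
Cells with no legal move (terminal, hence L): (0,0).
The remaining L cells, each justified by listing all of its moves:
(2,1): moves to (1,1)(W), (0,1)(W), (2,0)(W), (1,0)(W); every one is W ⇒ L
(3,0): moves to (2,0)(W), (1,0)(W); every one is W ⇒ L
Every other cell has at least one move into one of the L cells above, so it is W.
From (3,1), the L positions reachable in one move are: (2,1), (3,0). Any move reaching one of these is winning.

Move to (2,1).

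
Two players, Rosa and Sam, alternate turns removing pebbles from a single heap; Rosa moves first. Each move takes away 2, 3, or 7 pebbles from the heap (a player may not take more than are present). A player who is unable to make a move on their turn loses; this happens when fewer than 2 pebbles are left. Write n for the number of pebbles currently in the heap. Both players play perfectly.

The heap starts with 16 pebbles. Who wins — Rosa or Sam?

Sam wins.

Classify positions by backward induction: terminal positions (no move available) are L. From any other position, the mover wins iff some move reaches an L.
n=0: no move → L
n=1: no move → L
n=2: reaches L-position 0 → W
n=3: reaches L-position 1 → W
n=4: reaches L-position 1 → W
n=5: only reaches 3(W), 2(W), all W → L
n=6: only reaches 4(W), 3(W), all W → L
n=7: reaches L-position 5 → W
n=8: reaches L-position 6 → W
n=9: reaches L-position 6 → W
n=10: only reaches 8(W), 7(W), 3(W), all W → L
n=11: only reaches 9(W), 8(W), 4(W), all W → L
n=12: reaches L-position 10 → W
n=13: reaches L-position 11 → W
n=14: reaches L-position 11 → W
n=15: only reaches 13(W), 12(W), 8(W), all W → L
n=16: only reaches 14(W), 13(W), 9(W), all W → L
Every move from 16 reaches a W position, so the mover loses.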